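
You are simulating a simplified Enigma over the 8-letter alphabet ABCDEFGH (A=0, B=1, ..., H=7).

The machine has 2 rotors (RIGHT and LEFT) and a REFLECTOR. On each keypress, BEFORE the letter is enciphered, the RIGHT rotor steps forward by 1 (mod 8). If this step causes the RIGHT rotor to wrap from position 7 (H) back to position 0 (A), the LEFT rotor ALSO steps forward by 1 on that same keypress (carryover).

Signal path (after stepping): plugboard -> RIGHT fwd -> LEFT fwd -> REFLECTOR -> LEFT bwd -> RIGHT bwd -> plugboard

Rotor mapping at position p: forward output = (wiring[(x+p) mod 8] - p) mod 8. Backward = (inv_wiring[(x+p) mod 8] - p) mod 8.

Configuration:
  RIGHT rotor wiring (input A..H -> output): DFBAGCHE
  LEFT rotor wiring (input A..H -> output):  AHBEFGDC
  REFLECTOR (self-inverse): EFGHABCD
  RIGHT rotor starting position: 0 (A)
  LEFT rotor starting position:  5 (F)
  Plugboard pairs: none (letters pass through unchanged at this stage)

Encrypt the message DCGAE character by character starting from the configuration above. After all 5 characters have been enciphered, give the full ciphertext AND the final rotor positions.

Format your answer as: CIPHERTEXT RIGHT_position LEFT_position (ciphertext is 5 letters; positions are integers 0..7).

Char 1 ('D'): step: R->1, L=5; D->plug->D->R->F->L->E->refl->A->L'->H->R'->C->plug->C
Char 2 ('C'): step: R->2, L=5; C->plug->C->R->E->L->C->refl->G->L'->B->R'->G->plug->G
Char 3 ('G'): step: R->3, L=5; G->plug->G->R->C->L->F->refl->B->L'->A->R'->F->plug->F
Char 4 ('A'): step: R->4, L=5; A->plug->A->R->C->L->F->refl->B->L'->A->R'->D->plug->D
Char 5 ('E'): step: R->5, L=5; E->plug->E->R->A->L->B->refl->F->L'->C->R'->B->plug->B
Final: ciphertext=CGFDB, RIGHT=5, LEFT=5

Answer: CGFDB 5 5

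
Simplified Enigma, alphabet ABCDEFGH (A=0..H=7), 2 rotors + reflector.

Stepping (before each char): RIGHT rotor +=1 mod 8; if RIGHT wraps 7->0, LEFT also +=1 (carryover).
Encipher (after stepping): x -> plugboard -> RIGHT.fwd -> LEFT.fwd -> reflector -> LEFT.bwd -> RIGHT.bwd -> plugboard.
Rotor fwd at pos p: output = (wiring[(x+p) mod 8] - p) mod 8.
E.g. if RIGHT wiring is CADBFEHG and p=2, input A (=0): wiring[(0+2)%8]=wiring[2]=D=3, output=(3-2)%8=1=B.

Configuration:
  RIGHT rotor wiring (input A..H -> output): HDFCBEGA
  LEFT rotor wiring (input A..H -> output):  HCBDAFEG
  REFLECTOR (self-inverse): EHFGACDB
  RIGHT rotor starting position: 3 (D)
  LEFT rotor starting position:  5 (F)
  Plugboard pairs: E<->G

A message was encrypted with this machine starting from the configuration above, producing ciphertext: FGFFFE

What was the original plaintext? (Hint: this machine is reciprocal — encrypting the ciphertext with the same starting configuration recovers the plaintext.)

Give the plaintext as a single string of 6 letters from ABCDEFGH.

Answer: HAEAHA

Derivation:
Char 1 ('F'): step: R->4, L=5; F->plug->F->R->H->L->D->refl->G->L'->G->R'->H->plug->H
Char 2 ('G'): step: R->5, L=5; G->plug->E->R->G->L->G->refl->D->L'->H->R'->A->plug->A
Char 3 ('F'): step: R->6, L=5; F->plug->F->R->E->L->F->refl->C->L'->D->R'->G->plug->E
Char 4 ('F'): step: R->7, L=5; F->plug->F->R->C->L->B->refl->H->L'->B->R'->A->plug->A
Char 5 ('F'): step: R->0, L->6 (L advanced); F->plug->F->R->E->L->D->refl->G->L'->A->R'->H->plug->H
Char 6 ('E'): step: R->1, L=6; E->plug->G->R->H->L->H->refl->B->L'->C->R'->A->plug->A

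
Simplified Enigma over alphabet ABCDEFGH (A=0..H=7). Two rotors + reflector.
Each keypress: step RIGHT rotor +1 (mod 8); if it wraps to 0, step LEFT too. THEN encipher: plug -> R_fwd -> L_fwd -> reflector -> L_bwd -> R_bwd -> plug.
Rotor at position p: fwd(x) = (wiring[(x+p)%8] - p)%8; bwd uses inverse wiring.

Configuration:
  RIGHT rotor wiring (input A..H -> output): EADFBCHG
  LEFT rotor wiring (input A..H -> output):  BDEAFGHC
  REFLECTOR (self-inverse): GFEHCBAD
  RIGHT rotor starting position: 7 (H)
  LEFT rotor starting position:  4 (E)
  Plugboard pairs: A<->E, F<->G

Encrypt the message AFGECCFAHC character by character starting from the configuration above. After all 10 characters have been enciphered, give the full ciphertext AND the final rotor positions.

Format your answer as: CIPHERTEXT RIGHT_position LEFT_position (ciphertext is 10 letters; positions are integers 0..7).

Char 1 ('A'): step: R->0, L->5 (L advanced); A->plug->E->R->B->L->C->refl->E->L'->D->R'->C->plug->C
Char 2 ('F'): step: R->1, L=5; F->plug->G->R->F->L->H->refl->D->L'->G->R'->F->plug->G
Char 3 ('G'): step: R->2, L=5; G->plug->F->R->E->L->G->refl->A->L'->H->R'->C->plug->C
Char 4 ('E'): step: R->3, L=5; E->plug->A->R->C->L->F->refl->B->L'->A->R'->H->plug->H
Char 5 ('C'): step: R->4, L=5; C->plug->C->R->D->L->E->refl->C->L'->B->R'->H->plug->H
Char 6 ('C'): step: R->5, L=5; C->plug->C->R->B->L->C->refl->E->L'->D->R'->E->plug->A
Char 7 ('F'): step: R->6, L=5; F->plug->G->R->D->L->E->refl->C->L'->B->R'->A->plug->E
Char 8 ('A'): step: R->7, L=5; A->plug->E->R->G->L->D->refl->H->L'->F->R'->B->plug->B
Char 9 ('H'): step: R->0, L->6 (L advanced); H->plug->H->R->G->L->H->refl->D->L'->C->R'->F->plug->G
Char 10 ('C'): step: R->1, L=6; C->plug->C->R->E->L->G->refl->A->L'->H->R'->A->plug->E
Final: ciphertext=CGCHHAEBGE, RIGHT=1, LEFT=6

Answer: CGCHHAEBGE 1 6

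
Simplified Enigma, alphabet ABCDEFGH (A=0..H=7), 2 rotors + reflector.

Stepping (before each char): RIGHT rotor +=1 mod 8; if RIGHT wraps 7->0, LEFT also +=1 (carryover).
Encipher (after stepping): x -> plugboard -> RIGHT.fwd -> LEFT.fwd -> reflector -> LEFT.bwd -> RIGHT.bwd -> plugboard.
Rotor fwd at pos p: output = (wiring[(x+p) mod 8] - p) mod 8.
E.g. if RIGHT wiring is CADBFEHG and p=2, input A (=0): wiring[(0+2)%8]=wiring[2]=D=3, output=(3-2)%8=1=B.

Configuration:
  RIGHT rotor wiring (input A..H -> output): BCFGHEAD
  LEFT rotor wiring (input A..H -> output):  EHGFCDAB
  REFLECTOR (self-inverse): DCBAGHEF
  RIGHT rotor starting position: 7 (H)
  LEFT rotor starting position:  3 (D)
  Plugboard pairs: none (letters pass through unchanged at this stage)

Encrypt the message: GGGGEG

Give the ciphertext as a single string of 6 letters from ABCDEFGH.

Char 1 ('G'): step: R->0, L->4 (L advanced); G->plug->G->R->A->L->G->refl->E->L'->C->R'->B->plug->B
Char 2 ('G'): step: R->1, L=4; G->plug->G->R->C->L->E->refl->G->L'->A->R'->H->plug->H
Char 3 ('G'): step: R->2, L=4; G->plug->G->R->H->L->B->refl->C->L'->G->R'->E->plug->E
Char 4 ('G'): step: R->3, L=4; G->plug->G->R->H->L->B->refl->C->L'->G->R'->F->plug->F
Char 5 ('E'): step: R->4, L=4; E->plug->E->R->F->L->D->refl->A->L'->E->R'->C->plug->C
Char 6 ('G'): step: R->5, L=4; G->plug->G->R->B->L->H->refl->F->L'->D->R'->B->plug->B

Answer: BHEFCB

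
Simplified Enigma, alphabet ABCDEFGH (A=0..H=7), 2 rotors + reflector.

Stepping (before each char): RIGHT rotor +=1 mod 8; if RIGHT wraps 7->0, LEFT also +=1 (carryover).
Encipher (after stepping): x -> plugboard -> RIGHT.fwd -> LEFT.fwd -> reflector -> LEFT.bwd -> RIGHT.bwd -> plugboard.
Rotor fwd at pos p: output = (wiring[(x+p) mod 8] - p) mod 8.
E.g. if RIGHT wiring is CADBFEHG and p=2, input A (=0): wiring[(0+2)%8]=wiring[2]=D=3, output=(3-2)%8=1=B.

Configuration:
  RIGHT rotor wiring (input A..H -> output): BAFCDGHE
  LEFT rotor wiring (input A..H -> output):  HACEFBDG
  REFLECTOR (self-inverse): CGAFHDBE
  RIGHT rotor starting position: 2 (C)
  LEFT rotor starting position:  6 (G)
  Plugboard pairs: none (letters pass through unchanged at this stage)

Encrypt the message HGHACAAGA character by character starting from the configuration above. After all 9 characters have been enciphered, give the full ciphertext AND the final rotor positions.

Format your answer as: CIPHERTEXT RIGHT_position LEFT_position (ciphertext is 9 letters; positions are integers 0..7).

Answer: GCDCEFHBB 3 7

Derivation:
Char 1 ('H'): step: R->3, L=6; H->plug->H->R->C->L->B->refl->G->L'->F->R'->G->plug->G
Char 2 ('G'): step: R->4, L=6; G->plug->G->R->B->L->A->refl->C->L'->D->R'->C->plug->C
Char 3 ('H'): step: R->5, L=6; H->plug->H->R->G->L->H->refl->E->L'->E->R'->D->plug->D
Char 4 ('A'): step: R->6, L=6; A->plug->A->R->B->L->A->refl->C->L'->D->R'->C->plug->C
Char 5 ('C'): step: R->7, L=6; C->plug->C->R->B->L->A->refl->C->L'->D->R'->E->plug->E
Char 6 ('A'): step: R->0, L->7 (L advanced); A->plug->A->R->B->L->A->refl->C->L'->G->R'->F->plug->F
Char 7 ('A'): step: R->1, L=7; A->plug->A->R->H->L->E->refl->H->L'->A->R'->H->plug->H
Char 8 ('G'): step: R->2, L=7; G->plug->G->R->H->L->E->refl->H->L'->A->R'->B->plug->B
Char 9 ('A'): step: R->3, L=7; A->plug->A->R->H->L->E->refl->H->L'->A->R'->B->plug->B
Final: ciphertext=GCDCEFHBB, RIGHT=3, LEFT=7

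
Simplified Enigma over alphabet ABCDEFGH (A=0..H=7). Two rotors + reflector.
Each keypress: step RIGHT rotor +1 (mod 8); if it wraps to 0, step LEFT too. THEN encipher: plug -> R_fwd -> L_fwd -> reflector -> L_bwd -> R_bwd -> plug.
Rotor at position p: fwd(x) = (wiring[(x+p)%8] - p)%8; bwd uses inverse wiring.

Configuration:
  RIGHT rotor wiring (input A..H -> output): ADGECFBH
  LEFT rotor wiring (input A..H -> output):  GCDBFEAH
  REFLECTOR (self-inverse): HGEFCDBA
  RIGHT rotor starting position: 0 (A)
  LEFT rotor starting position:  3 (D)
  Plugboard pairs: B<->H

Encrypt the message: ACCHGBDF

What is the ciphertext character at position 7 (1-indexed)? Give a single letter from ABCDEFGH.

Char 1 ('A'): step: R->1, L=3; A->plug->A->R->C->L->B->refl->G->L'->A->R'->F->plug->F
Char 2 ('C'): step: R->2, L=3; C->plug->C->R->A->L->G->refl->B->L'->C->R'->B->plug->H
Char 3 ('C'): step: R->3, L=3; C->plug->C->R->C->L->B->refl->G->L'->A->R'->G->plug->G
Char 4 ('H'): step: R->4, L=3; H->plug->B->R->B->L->C->refl->E->L'->E->R'->E->plug->E
Char 5 ('G'): step: R->5, L=3; G->plug->G->R->H->L->A->refl->H->L'->G->R'->E->plug->E
Char 6 ('B'): step: R->6, L=3; B->plug->H->R->H->L->A->refl->H->L'->G->R'->F->plug->F
Char 7 ('D'): step: R->7, L=3; D->plug->D->R->H->L->A->refl->H->L'->G->R'->G->plug->G

G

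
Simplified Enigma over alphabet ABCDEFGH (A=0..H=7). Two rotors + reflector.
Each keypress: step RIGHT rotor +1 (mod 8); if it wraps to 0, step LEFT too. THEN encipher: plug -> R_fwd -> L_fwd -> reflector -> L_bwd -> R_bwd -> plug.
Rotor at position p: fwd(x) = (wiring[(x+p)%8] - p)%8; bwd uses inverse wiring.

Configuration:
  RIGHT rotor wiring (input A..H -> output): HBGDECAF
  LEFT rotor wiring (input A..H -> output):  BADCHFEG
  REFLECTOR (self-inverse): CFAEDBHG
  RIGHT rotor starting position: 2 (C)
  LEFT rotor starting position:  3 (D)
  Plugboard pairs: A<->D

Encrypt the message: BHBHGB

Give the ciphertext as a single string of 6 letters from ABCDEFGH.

Answer: FGGCDE

Derivation:
Char 1 ('B'): step: R->3, L=3; B->plug->B->R->B->L->E->refl->D->L'->E->R'->F->plug->F
Char 2 ('H'): step: R->4, L=3; H->plug->H->R->H->L->A->refl->C->L'->C->R'->G->plug->G
Char 3 ('B'): step: R->5, L=3; B->plug->B->R->D->L->B->refl->F->L'->G->R'->G->plug->G
Char 4 ('H'): step: R->6, L=3; H->plug->H->R->E->L->D->refl->E->L'->B->R'->C->plug->C
Char 5 ('G'): step: R->7, L=3; G->plug->G->R->D->L->B->refl->F->L'->G->R'->A->plug->D
Char 6 ('B'): step: R->0, L->4 (L advanced); B->plug->B->R->B->L->B->refl->F->L'->E->R'->E->plug->E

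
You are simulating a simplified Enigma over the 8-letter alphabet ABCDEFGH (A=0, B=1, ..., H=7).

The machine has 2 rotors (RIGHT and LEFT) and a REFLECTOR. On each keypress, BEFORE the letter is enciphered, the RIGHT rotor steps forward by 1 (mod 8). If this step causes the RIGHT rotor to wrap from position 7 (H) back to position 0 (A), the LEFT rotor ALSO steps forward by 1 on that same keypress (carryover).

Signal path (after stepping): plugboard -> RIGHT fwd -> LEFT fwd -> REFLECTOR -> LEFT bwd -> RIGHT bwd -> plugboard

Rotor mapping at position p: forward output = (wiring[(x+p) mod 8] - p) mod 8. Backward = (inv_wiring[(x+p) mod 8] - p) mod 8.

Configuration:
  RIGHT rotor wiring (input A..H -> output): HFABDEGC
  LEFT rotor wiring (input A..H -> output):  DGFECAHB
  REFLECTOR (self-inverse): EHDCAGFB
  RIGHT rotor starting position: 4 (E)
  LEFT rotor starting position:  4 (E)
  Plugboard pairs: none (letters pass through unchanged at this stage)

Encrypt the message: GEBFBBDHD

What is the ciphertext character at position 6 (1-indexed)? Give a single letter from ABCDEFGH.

Char 1 ('G'): step: R->5, L=4; G->plug->G->R->E->L->H->refl->B->L'->G->R'->H->plug->H
Char 2 ('E'): step: R->6, L=4; E->plug->E->R->C->L->D->refl->C->L'->F->R'->G->plug->G
Char 3 ('B'): step: R->7, L=4; B->plug->B->R->A->L->G->refl->F->L'->D->R'->A->plug->A
Char 4 ('F'): step: R->0, L->5 (L advanced); F->plug->F->R->E->L->B->refl->H->L'->G->R'->G->plug->G
Char 5 ('B'): step: R->1, L=5; B->plug->B->R->H->L->F->refl->G->L'->D->R'->E->plug->E
Char 6 ('B'): step: R->2, L=5; B->plug->B->R->H->L->F->refl->G->L'->D->R'->H->plug->H

H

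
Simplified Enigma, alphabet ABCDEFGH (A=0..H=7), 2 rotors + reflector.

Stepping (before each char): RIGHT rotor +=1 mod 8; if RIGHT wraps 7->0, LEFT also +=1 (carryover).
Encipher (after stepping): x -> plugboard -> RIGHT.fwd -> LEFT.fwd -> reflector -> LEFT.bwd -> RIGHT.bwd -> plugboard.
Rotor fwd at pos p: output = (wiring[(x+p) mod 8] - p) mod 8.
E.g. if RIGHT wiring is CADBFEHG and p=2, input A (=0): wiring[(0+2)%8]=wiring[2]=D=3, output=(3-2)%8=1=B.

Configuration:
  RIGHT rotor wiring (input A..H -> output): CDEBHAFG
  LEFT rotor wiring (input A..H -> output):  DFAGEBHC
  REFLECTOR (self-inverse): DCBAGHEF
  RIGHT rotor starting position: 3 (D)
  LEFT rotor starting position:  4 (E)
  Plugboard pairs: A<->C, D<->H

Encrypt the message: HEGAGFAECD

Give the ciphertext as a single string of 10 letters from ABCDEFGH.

Answer: GCAGAGFGGF

Derivation:
Char 1 ('H'): step: R->4, L=4; H->plug->D->R->C->L->D->refl->A->L'->A->R'->G->plug->G
Char 2 ('E'): step: R->5, L=4; E->plug->E->R->G->L->E->refl->G->L'->D->R'->A->plug->C
Char 3 ('G'): step: R->6, L=4; G->plug->G->R->B->L->F->refl->H->L'->E->R'->C->plug->A
Char 4 ('A'): step: R->7, L=4; A->plug->C->R->E->L->H->refl->F->L'->B->R'->G->plug->G
Char 5 ('G'): step: R->0, L->5 (L advanced); G->plug->G->R->F->L->D->refl->A->L'->E->R'->C->plug->A
Char 6 ('F'): step: R->1, L=5; F->plug->F->R->E->L->A->refl->D->L'->F->R'->G->plug->G
Char 7 ('A'): step: R->2, L=5; A->plug->C->R->F->L->D->refl->A->L'->E->R'->F->plug->F
Char 8 ('E'): step: R->3, L=5; E->plug->E->R->D->L->G->refl->E->L'->A->R'->G->plug->G
Char 9 ('C'): step: R->4, L=5; C->plug->A->R->D->L->G->refl->E->L'->A->R'->G->plug->G
Char 10 ('D'): step: R->5, L=5; D->plug->H->R->C->L->F->refl->H->L'->H->R'->F->plug->F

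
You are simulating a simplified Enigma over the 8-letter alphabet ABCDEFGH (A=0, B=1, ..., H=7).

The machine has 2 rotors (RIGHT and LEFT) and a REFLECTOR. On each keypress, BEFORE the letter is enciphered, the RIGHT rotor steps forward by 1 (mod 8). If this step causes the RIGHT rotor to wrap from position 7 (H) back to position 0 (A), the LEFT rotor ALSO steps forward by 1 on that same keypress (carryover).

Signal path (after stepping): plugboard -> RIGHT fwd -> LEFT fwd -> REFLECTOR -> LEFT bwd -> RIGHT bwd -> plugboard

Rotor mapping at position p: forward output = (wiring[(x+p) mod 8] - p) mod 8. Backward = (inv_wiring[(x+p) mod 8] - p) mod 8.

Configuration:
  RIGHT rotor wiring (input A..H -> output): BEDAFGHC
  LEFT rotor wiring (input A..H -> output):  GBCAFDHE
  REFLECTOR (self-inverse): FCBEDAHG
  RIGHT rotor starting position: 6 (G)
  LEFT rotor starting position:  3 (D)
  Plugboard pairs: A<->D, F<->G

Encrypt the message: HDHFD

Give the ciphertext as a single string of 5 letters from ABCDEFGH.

Char 1 ('H'): step: R->7, L=3; H->plug->H->R->A->L->F->refl->A->L'->C->R'->B->plug->B
Char 2 ('D'): step: R->0, L->4 (L advanced); D->plug->A->R->B->L->H->refl->G->L'->G->R'->F->plug->G
Char 3 ('H'): step: R->1, L=4; H->plug->H->R->A->L->B->refl->C->L'->E->R'->D->plug->A
Char 4 ('F'): step: R->2, L=4; F->plug->G->R->H->L->E->refl->D->L'->C->R'->H->plug->H
Char 5 ('D'): step: R->3, L=4; D->plug->A->R->F->L->F->refl->A->L'->D->R'->C->plug->C

Answer: BGAHC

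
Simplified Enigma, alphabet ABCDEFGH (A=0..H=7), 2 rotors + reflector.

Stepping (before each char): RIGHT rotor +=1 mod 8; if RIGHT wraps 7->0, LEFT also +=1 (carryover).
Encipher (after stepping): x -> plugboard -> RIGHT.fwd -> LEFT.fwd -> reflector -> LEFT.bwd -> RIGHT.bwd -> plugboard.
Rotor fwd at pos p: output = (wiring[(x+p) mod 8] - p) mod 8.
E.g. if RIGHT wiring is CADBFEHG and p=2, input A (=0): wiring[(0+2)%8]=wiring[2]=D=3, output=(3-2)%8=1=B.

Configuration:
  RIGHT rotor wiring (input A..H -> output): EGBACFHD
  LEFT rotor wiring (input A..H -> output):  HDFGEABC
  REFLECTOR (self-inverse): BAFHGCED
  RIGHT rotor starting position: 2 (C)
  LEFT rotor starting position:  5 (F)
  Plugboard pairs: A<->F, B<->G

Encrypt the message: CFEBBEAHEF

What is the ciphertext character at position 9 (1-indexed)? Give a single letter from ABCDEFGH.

Char 1 ('C'): step: R->3, L=5; C->plug->C->R->C->L->F->refl->C->L'->D->R'->G->plug->B
Char 2 ('F'): step: R->4, L=5; F->plug->A->R->G->L->B->refl->A->L'->F->R'->G->plug->B
Char 3 ('E'): step: R->5, L=5; E->plug->E->R->B->L->E->refl->G->L'->E->R'->F->plug->A
Char 4 ('B'): step: R->6, L=5; B->plug->G->R->E->L->G->refl->E->L'->B->R'->A->plug->F
Char 5 ('B'): step: R->7, L=5; B->plug->G->R->G->L->B->refl->A->L'->F->R'->B->plug->G
Char 6 ('E'): step: R->0, L->6 (L advanced); E->plug->E->R->C->L->B->refl->A->L'->F->R'->F->plug->A
Char 7 ('A'): step: R->1, L=6; A->plug->F->R->G->L->G->refl->E->L'->B->R'->D->plug->D
Char 8 ('H'): step: R->2, L=6; H->plug->H->R->E->L->H->refl->D->L'->A->R'->C->plug->C
Char 9 ('E'): step: R->3, L=6; E->plug->E->R->A->L->D->refl->H->L'->E->R'->D->plug->D

D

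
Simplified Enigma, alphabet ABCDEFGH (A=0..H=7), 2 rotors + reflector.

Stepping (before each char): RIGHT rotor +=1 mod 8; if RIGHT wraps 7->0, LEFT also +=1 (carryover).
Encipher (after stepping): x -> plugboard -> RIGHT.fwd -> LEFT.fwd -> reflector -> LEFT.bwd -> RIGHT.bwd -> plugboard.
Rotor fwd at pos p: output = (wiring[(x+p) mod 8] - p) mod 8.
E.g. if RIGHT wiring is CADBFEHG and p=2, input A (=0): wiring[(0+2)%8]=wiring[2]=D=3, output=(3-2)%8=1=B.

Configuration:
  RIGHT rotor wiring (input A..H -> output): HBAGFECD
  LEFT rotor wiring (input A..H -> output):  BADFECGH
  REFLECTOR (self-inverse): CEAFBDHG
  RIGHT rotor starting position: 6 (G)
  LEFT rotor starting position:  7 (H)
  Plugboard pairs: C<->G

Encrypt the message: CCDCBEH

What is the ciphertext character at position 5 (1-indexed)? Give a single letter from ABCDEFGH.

Char 1 ('C'): step: R->7, L=7; C->plug->G->R->F->L->F->refl->D->L'->G->R'->F->plug->F
Char 2 ('C'): step: R->0, L->0 (L advanced); C->plug->G->R->C->L->D->refl->F->L'->D->R'->H->plug->H
Char 3 ('D'): step: R->1, L=0; D->plug->D->R->E->L->E->refl->B->L'->A->R'->A->plug->A
Char 4 ('C'): step: R->2, L=0; C->plug->G->R->F->L->C->refl->A->L'->B->R'->F->plug->F
Char 5 ('B'): step: R->3, L=0; B->plug->B->R->C->L->D->refl->F->L'->D->R'->A->plug->A

A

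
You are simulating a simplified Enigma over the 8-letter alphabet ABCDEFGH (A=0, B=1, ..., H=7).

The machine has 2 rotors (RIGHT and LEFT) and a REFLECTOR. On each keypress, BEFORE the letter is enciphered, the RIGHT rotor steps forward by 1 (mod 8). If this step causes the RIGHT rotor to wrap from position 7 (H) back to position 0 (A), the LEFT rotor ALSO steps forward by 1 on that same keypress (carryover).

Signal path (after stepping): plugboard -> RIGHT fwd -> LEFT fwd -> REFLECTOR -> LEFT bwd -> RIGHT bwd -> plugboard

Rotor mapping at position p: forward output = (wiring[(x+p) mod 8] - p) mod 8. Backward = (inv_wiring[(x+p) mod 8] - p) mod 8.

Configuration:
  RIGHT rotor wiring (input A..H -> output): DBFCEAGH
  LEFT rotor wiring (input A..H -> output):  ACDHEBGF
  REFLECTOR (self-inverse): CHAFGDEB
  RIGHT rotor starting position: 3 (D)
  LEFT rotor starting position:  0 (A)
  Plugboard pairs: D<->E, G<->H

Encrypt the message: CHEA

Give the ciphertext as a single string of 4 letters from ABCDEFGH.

Answer: DACH

Derivation:
Char 1 ('C'): step: R->4, L=0; C->plug->C->R->C->L->D->refl->F->L'->H->R'->E->plug->D
Char 2 ('H'): step: R->5, L=0; H->plug->G->R->F->L->B->refl->H->L'->D->R'->A->plug->A
Char 3 ('E'): step: R->6, L=0; E->plug->D->R->D->L->H->refl->B->L'->F->R'->C->plug->C
Char 4 ('A'): step: R->7, L=0; A->plug->A->R->A->L->A->refl->C->L'->B->R'->G->plug->H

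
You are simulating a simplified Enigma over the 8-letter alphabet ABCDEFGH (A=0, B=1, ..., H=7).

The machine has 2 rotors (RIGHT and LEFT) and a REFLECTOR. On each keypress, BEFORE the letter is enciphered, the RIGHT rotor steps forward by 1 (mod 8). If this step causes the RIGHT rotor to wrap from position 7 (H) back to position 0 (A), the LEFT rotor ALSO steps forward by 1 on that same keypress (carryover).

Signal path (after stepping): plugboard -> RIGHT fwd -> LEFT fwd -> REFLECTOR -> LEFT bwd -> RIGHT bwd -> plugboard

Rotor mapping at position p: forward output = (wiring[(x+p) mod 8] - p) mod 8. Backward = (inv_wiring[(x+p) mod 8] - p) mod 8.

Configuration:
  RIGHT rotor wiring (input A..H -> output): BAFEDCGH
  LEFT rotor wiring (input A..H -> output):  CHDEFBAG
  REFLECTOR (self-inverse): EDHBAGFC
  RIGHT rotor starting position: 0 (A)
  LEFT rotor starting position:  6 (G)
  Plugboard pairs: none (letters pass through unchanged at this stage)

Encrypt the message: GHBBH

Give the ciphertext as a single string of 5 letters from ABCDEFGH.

Char 1 ('G'): step: R->1, L=6; G->plug->G->R->G->L->H->refl->C->L'->A->R'->H->plug->H
Char 2 ('H'): step: R->2, L=6; H->plug->H->R->G->L->H->refl->C->L'->A->R'->D->plug->D
Char 3 ('B'): step: R->3, L=6; B->plug->B->R->A->L->C->refl->H->L'->G->R'->F->plug->F
Char 4 ('B'): step: R->4, L=6; B->plug->B->R->G->L->H->refl->C->L'->A->R'->H->plug->H
Char 5 ('H'): step: R->5, L=6; H->plug->H->R->G->L->H->refl->C->L'->A->R'->F->plug->F

Answer: HDFHF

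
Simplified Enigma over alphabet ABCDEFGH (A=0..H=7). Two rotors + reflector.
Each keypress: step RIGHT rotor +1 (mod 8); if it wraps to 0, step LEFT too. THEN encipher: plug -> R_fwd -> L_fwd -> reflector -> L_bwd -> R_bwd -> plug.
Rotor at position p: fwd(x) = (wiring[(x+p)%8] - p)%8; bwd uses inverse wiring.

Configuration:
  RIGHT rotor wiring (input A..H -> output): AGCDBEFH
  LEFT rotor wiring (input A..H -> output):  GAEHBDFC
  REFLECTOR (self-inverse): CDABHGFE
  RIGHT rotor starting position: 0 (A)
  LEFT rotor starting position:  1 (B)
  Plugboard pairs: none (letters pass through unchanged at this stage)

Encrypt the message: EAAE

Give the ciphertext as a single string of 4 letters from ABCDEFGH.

Char 1 ('E'): step: R->1, L=1; E->plug->E->R->D->L->A->refl->C->L'->E->R'->F->plug->F
Char 2 ('A'): step: R->2, L=1; A->plug->A->R->A->L->H->refl->E->L'->F->R'->F->plug->F
Char 3 ('A'): step: R->3, L=1; A->plug->A->R->A->L->H->refl->E->L'->F->R'->F->plug->F
Char 4 ('E'): step: R->4, L=1; E->plug->E->R->E->L->C->refl->A->L'->D->R'->D->plug->D

Answer: FFFD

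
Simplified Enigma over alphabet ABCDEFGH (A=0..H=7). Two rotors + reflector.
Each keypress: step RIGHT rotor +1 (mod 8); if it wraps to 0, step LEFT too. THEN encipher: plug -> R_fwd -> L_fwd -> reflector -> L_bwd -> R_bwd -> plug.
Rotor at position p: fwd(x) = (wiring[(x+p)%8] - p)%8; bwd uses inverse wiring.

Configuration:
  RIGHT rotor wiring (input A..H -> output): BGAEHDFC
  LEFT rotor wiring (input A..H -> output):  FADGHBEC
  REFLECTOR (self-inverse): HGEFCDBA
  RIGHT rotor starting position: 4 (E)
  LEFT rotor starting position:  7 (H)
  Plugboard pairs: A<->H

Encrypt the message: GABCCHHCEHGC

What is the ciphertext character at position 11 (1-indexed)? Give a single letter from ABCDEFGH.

Char 1 ('G'): step: R->5, L=7; G->plug->G->R->H->L->F->refl->D->L'->A->R'->B->plug->B
Char 2 ('A'): step: R->6, L=7; A->plug->H->R->F->L->A->refl->H->L'->E->R'->B->plug->B
Char 3 ('B'): step: R->7, L=7; B->plug->B->R->C->L->B->refl->G->L'->B->R'->D->plug->D
Char 4 ('C'): step: R->0, L->0 (L advanced); C->plug->C->R->A->L->F->refl->D->L'->C->R'->H->plug->A
Char 5 ('C'): step: R->1, L=0; C->plug->C->R->D->L->G->refl->B->L'->F->R'->A->plug->H
Char 6 ('H'): step: R->2, L=0; H->plug->A->R->G->L->E->refl->C->L'->H->R'->G->plug->G
Char 7 ('H'): step: R->3, L=0; H->plug->A->R->B->L->A->refl->H->L'->E->R'->B->plug->B
Char 8 ('C'): step: R->4, L=0; C->plug->C->R->B->L->A->refl->H->L'->E->R'->G->plug->G
Char 9 ('E'): step: R->5, L=0; E->plug->E->R->B->L->A->refl->H->L'->E->R'->D->plug->D
Char 10 ('H'): step: R->6, L=0; H->plug->A->R->H->L->C->refl->E->L'->G->R'->F->plug->F
Char 11 ('G'): step: R->7, L=0; G->plug->G->R->E->L->H->refl->A->L'->B->R'->D->plug->D

D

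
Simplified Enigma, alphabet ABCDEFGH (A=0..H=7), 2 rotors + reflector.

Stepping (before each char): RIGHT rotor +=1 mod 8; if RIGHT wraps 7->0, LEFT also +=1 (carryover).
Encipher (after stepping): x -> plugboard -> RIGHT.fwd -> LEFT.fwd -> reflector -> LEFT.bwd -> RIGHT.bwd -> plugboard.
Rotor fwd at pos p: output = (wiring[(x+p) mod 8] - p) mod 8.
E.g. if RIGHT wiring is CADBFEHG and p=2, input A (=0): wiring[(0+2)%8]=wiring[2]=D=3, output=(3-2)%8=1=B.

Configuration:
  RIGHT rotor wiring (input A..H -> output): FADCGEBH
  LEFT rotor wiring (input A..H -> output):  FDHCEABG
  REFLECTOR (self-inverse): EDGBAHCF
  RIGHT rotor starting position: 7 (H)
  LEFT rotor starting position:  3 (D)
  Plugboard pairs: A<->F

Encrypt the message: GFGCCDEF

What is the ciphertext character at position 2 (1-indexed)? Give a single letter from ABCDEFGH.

Char 1 ('G'): step: R->0, L->4 (L advanced); G->plug->G->R->B->L->E->refl->A->L'->A->R'->B->plug->B
Char 2 ('F'): step: R->1, L=4; F->plug->A->R->H->L->G->refl->C->L'->D->R'->E->plug->E

E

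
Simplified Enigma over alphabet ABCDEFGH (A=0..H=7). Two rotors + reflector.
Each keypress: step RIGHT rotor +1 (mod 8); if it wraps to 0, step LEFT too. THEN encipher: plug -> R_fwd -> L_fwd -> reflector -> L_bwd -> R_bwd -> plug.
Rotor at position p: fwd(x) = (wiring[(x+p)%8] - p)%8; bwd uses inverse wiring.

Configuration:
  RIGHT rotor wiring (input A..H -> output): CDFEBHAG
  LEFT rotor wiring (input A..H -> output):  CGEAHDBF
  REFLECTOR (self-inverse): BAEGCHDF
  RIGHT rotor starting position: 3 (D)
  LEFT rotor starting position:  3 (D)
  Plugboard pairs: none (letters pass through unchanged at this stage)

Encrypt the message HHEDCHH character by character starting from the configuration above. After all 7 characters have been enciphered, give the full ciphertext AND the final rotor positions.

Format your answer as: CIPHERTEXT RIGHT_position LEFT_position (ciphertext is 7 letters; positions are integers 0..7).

Char 1 ('H'): step: R->4, L=3; H->plug->H->R->A->L->F->refl->H->L'->F->R'->A->plug->A
Char 2 ('H'): step: R->5, L=3; H->plug->H->R->E->L->C->refl->E->L'->B->R'->C->plug->C
Char 3 ('E'): step: R->6, L=3; E->plug->E->R->H->L->B->refl->A->L'->C->R'->A->plug->A
Char 4 ('D'): step: R->7, L=3; D->plug->D->R->G->L->D->refl->G->L'->D->R'->B->plug->B
Char 5 ('C'): step: R->0, L->4 (L advanced); C->plug->C->R->F->L->C->refl->E->L'->H->R'->F->plug->F
Char 6 ('H'): step: R->1, L=4; H->plug->H->R->B->L->H->refl->F->L'->C->R'->A->plug->A
Char 7 ('H'): step: R->2, L=4; H->plug->H->R->B->L->H->refl->F->L'->C->R'->B->plug->B
Final: ciphertext=ACABFAB, RIGHT=2, LEFT=4

Answer: ACABFAB 2 4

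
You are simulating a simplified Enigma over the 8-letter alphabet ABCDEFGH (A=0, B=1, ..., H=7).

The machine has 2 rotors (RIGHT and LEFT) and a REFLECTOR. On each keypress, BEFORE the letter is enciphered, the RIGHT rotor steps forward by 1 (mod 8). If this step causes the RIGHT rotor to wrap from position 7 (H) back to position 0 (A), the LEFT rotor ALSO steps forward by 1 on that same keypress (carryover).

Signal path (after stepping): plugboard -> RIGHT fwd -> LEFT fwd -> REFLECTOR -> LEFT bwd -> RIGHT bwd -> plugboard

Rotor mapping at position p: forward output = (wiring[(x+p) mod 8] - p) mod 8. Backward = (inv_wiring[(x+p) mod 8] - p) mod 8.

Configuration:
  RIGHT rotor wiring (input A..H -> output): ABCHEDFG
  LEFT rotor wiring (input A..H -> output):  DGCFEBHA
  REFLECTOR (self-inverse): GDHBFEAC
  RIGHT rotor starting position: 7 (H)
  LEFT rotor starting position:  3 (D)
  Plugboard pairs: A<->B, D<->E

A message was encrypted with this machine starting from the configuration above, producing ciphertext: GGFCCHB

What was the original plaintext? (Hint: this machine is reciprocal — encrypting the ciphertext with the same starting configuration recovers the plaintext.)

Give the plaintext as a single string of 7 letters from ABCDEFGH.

Answer: DFAGHGC

Derivation:
Char 1 ('G'): step: R->0, L->4 (L advanced); G->plug->G->R->F->L->C->refl->H->L'->E->R'->E->plug->D
Char 2 ('G'): step: R->1, L=4; G->plug->G->R->F->L->C->refl->H->L'->E->R'->F->plug->F
Char 3 ('F'): step: R->2, L=4; F->plug->F->R->E->L->H->refl->C->L'->F->R'->B->plug->A
Char 4 ('C'): step: R->3, L=4; C->plug->C->R->A->L->A->refl->G->L'->G->R'->G->plug->G
Char 5 ('C'): step: R->4, L=4; C->plug->C->R->B->L->F->refl->E->L'->D->R'->H->plug->H
Char 6 ('H'): step: R->5, L=4; H->plug->H->R->H->L->B->refl->D->L'->C->R'->G->plug->G
Char 7 ('B'): step: R->6, L=4; B->plug->A->R->H->L->B->refl->D->L'->C->R'->C->plug->C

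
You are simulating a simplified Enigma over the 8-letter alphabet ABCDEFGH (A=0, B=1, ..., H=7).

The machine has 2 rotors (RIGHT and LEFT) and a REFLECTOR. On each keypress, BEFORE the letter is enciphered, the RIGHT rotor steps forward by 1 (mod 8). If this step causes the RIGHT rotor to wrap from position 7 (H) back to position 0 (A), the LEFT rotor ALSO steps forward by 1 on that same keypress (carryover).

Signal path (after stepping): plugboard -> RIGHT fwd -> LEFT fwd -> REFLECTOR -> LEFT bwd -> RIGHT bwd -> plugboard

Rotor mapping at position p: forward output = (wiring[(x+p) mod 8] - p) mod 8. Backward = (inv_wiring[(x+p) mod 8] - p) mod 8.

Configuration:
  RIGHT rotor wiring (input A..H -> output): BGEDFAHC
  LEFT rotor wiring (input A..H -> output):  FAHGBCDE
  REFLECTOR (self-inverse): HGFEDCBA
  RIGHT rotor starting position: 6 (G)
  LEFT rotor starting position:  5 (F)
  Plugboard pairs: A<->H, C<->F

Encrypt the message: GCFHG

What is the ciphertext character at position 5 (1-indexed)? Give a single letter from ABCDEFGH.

Char 1 ('G'): step: R->7, L=5; G->plug->G->R->B->L->G->refl->B->L'->G->R'->F->plug->C
Char 2 ('C'): step: R->0, L->6 (L advanced); C->plug->F->R->A->L->F->refl->C->L'->D->R'->D->plug->D
Char 3 ('F'): step: R->1, L=6; F->plug->C->R->C->L->H->refl->A->L'->F->R'->A->plug->H
Char 4 ('H'): step: R->2, L=6; H->plug->A->R->C->L->H->refl->A->L'->F->R'->E->plug->E
Char 5 ('G'): step: R->3, L=6; G->plug->G->R->D->L->C->refl->F->L'->A->R'->A->plug->H

H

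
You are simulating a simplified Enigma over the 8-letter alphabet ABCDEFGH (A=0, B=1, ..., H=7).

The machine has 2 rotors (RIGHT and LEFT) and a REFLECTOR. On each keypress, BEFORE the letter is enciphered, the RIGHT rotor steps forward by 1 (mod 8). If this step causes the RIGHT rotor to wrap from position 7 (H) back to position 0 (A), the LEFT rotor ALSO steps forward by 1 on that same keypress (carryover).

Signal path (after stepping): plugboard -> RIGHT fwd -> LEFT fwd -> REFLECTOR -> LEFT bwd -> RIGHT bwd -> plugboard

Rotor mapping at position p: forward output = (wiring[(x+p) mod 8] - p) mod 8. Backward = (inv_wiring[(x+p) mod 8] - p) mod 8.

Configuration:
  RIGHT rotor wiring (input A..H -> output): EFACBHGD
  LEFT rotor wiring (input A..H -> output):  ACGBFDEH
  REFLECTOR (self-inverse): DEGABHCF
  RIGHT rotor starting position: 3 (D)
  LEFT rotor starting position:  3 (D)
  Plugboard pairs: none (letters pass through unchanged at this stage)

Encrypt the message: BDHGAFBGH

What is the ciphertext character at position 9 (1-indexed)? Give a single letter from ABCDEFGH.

Char 1 ('B'): step: R->4, L=3; B->plug->B->R->D->L->B->refl->E->L'->E->R'->G->plug->G
Char 2 ('D'): step: R->5, L=3; D->plug->D->R->H->L->D->refl->A->L'->C->R'->A->plug->A
Char 3 ('H'): step: R->6, L=3; H->plug->H->R->B->L->C->refl->G->L'->A->R'->A->plug->A
Char 4 ('G'): step: R->7, L=3; G->plug->G->R->A->L->G->refl->C->L'->B->R'->D->plug->D
Char 5 ('A'): step: R->0, L->4 (L advanced); A->plug->A->R->E->L->E->refl->B->L'->A->R'->C->plug->C
Char 6 ('F'): step: R->1, L=4; F->plug->F->R->F->L->G->refl->C->L'->G->R'->E->plug->E
Char 7 ('B'): step: R->2, L=4; B->plug->B->R->A->L->B->refl->E->L'->E->R'->E->plug->E
Char 8 ('G'): step: R->3, L=4; G->plug->G->R->C->L->A->refl->D->L'->D->R'->D->plug->D
Char 9 ('H'): step: R->4, L=4; H->plug->H->R->G->L->C->refl->G->L'->F->R'->A->plug->A

A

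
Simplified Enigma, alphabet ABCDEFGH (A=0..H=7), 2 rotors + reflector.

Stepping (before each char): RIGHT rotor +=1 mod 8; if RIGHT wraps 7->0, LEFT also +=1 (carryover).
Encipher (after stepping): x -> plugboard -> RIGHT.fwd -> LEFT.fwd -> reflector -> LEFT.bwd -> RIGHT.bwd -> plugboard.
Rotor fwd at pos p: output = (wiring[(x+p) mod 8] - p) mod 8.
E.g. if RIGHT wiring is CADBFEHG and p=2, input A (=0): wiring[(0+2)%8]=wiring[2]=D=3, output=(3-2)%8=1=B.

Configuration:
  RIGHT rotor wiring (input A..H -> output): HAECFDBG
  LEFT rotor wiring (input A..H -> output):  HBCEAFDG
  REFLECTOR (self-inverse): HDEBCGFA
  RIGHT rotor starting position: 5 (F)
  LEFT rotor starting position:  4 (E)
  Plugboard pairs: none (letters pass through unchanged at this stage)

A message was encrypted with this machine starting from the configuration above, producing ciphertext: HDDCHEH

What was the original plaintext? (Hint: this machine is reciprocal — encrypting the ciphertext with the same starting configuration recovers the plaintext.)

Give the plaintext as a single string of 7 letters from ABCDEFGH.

Char 1 ('H'): step: R->6, L=4; H->plug->H->R->F->L->F->refl->G->L'->G->R'->E->plug->E
Char 2 ('D'): step: R->7, L=4; D->plug->D->R->F->L->F->refl->G->L'->G->R'->F->plug->F
Char 3 ('D'): step: R->0, L->5 (L advanced); D->plug->D->R->C->L->B->refl->D->L'->H->R'->A->plug->A
Char 4 ('C'): step: R->1, L=5; C->plug->C->R->B->L->G->refl->F->L'->F->R'->G->plug->G
Char 5 ('H'): step: R->2, L=5; H->plug->H->R->G->L->H->refl->A->L'->A->R'->B->plug->B
Char 6 ('E'): step: R->3, L=5; E->plug->E->R->D->L->C->refl->E->L'->E->R'->F->plug->F
Char 7 ('H'): step: R->4, L=5; H->plug->H->R->G->L->H->refl->A->L'->A->R'->G->plug->G

Answer: EFAGBFG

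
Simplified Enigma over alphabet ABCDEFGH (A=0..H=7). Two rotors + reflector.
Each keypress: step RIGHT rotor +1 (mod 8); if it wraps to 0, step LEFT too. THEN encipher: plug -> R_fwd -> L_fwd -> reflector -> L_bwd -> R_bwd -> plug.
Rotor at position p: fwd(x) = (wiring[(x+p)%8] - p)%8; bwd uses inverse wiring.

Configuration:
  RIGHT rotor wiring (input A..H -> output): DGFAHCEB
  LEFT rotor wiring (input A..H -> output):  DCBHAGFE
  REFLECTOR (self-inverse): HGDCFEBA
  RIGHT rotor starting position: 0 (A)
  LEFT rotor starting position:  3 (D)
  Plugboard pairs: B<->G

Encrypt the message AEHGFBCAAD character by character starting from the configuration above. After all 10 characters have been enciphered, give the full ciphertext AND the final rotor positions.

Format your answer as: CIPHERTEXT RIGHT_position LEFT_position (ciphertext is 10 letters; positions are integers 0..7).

Char 1 ('A'): step: R->1, L=3; A->plug->A->R->F->L->A->refl->H->L'->G->R'->D->plug->D
Char 2 ('E'): step: R->2, L=3; E->plug->E->R->C->L->D->refl->C->L'->D->R'->A->plug->A
Char 3 ('H'): step: R->3, L=3; H->plug->H->R->C->L->D->refl->C->L'->D->R'->G->plug->B
Char 4 ('G'): step: R->4, L=3; G->plug->B->R->G->L->H->refl->A->L'->F->R'->D->plug->D
Char 5 ('F'): step: R->5, L=3; F->plug->F->R->A->L->E->refl->F->L'->B->R'->E->plug->E
Char 6 ('B'): step: R->6, L=3; B->plug->G->R->B->L->F->refl->E->L'->A->R'->D->plug->D
Char 7 ('C'): step: R->7, L=3; C->plug->C->R->H->L->G->refl->B->L'->E->R'->B->plug->G
Char 8 ('A'): step: R->0, L->4 (L advanced); A->plug->A->R->D->L->A->refl->H->L'->E->R'->G->plug->B
Char 9 ('A'): step: R->1, L=4; A->plug->A->R->F->L->G->refl->B->L'->C->R'->H->plug->H
Char 10 ('D'): step: R->2, L=4; D->plug->D->R->A->L->E->refl->F->L'->G->R'->B->plug->G
Final: ciphertext=DABDEDGBHG, RIGHT=2, LEFT=4

Answer: DABDEDGBHG 2 4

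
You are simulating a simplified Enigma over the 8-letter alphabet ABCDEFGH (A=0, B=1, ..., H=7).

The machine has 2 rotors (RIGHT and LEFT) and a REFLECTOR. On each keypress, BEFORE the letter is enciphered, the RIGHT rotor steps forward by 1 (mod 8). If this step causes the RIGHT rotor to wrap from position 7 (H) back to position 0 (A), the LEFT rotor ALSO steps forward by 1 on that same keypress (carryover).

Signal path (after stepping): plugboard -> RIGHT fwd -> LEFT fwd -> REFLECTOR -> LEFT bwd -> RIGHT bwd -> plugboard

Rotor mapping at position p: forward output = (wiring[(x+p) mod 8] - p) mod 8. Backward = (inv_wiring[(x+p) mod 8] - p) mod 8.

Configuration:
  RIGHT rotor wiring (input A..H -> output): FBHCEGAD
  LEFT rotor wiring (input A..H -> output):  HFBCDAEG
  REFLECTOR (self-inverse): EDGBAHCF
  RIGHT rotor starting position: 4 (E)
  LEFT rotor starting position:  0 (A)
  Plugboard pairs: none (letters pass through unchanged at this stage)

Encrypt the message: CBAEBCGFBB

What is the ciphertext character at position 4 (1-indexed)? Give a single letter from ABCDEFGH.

Char 1 ('C'): step: R->5, L=0; C->plug->C->R->G->L->E->refl->A->L'->F->R'->G->plug->G
Char 2 ('B'): step: R->6, L=0; B->plug->B->R->F->L->A->refl->E->L'->G->R'->G->plug->G
Char 3 ('A'): step: R->7, L=0; A->plug->A->R->E->L->D->refl->B->L'->C->R'->C->plug->C
Char 4 ('E'): step: R->0, L->1 (L advanced); E->plug->E->R->E->L->H->refl->F->L'->G->R'->F->plug->F

F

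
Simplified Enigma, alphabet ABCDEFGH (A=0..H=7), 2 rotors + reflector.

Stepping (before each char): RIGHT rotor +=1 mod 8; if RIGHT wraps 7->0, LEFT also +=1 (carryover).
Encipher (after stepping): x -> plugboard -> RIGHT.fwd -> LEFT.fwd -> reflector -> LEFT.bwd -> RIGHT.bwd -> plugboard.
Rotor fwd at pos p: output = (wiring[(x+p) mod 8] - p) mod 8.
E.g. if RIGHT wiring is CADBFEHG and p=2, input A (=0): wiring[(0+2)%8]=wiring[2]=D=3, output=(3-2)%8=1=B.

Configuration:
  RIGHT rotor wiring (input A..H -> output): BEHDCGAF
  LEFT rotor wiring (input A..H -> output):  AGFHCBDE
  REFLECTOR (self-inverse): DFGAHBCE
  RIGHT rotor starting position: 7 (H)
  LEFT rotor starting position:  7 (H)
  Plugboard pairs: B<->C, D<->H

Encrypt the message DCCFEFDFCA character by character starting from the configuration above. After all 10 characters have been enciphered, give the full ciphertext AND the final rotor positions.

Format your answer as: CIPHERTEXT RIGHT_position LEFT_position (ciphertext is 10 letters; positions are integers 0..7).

Answer: EDHACDHGFD 1 1

Derivation:
Char 1 ('D'): step: R->0, L->0 (L advanced); D->plug->H->R->F->L->B->refl->F->L'->C->R'->E->plug->E
Char 2 ('C'): step: R->1, L=0; C->plug->B->R->G->L->D->refl->A->L'->A->R'->H->plug->D
Char 3 ('C'): step: R->2, L=0; C->plug->B->R->B->L->G->refl->C->L'->E->R'->D->plug->H
Char 4 ('F'): step: R->3, L=0; F->plug->F->R->G->L->D->refl->A->L'->A->R'->A->plug->A
Char 5 ('E'): step: R->4, L=0; E->plug->E->R->F->L->B->refl->F->L'->C->R'->B->plug->C
Char 6 ('F'): step: R->5, L=0; F->plug->F->R->C->L->F->refl->B->L'->F->R'->H->plug->D
Char 7 ('D'): step: R->6, L=0; D->plug->H->R->A->L->A->refl->D->L'->G->R'->D->plug->H
Char 8 ('F'): step: R->7, L=0; F->plug->F->R->D->L->H->refl->E->L'->H->R'->G->plug->G
Char 9 ('C'): step: R->0, L->1 (L advanced); C->plug->B->R->E->L->A->refl->D->L'->G->R'->F->plug->F
Char 10 ('A'): step: R->1, L=1; A->plug->A->R->D->L->B->refl->F->L'->A->R'->H->plug->D
Final: ciphertext=EDHACDHGFD, RIGHT=1, LEFT=1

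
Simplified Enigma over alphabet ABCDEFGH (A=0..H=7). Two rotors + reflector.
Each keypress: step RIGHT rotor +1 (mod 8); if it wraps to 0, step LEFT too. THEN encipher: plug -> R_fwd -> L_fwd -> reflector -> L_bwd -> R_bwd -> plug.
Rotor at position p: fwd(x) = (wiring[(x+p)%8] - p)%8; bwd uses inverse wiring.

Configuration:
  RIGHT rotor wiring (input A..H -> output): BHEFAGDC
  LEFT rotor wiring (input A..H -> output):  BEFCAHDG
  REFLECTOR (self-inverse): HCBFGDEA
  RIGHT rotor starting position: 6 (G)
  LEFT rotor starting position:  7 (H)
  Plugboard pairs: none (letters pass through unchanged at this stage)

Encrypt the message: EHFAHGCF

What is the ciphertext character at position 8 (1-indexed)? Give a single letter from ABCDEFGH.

Char 1 ('E'): step: R->7, L=7; E->plug->E->R->G->L->A->refl->H->L'->A->R'->C->plug->C
Char 2 ('H'): step: R->0, L->0 (L advanced); H->plug->H->R->C->L->F->refl->D->L'->G->R'->F->plug->F
Char 3 ('F'): step: R->1, L=0; F->plug->F->R->C->L->F->refl->D->L'->G->R'->A->plug->A
Char 4 ('A'): step: R->2, L=0; A->plug->A->R->C->L->F->refl->D->L'->G->R'->C->plug->C
Char 5 ('H'): step: R->3, L=0; H->plug->H->R->B->L->E->refl->G->L'->H->R'->E->plug->E
Char 6 ('G'): step: R->4, L=0; G->plug->G->R->A->L->B->refl->C->L'->D->R'->F->plug->F
Char 7 ('C'): step: R->5, L=0; C->plug->C->R->F->L->H->refl->A->L'->E->R'->D->plug->D
Char 8 ('F'): step: R->6, L=0; F->plug->F->R->H->L->G->refl->E->L'->B->R'->D->plug->D

D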